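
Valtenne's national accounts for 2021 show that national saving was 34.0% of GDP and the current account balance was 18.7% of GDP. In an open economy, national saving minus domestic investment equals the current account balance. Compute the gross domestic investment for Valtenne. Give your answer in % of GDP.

I = S - CA = 34.0 - 18.7 = 15.3

15.3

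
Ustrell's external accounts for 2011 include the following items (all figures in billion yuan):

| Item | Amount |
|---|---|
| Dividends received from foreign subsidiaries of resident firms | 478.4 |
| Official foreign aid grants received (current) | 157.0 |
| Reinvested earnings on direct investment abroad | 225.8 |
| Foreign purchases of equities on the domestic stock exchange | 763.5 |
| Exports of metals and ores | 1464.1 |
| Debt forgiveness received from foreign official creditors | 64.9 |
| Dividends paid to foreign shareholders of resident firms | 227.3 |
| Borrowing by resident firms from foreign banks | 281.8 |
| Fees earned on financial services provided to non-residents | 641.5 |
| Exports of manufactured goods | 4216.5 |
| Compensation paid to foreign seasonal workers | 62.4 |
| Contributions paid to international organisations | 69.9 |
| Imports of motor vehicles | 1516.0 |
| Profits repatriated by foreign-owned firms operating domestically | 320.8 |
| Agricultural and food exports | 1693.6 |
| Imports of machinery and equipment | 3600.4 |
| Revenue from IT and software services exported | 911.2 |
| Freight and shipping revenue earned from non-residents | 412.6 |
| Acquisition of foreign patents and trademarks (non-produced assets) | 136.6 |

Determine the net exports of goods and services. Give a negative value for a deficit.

4223.1

Goods: -1516.0 + 1693.6 + 4216.5 - 3600.4 + 1464.1 = 2257.8
Services: 641.5 + 412.6 + 911.2 = 1965.3
Trade balance = 2257.8 + 1965.3 = 4223.1
(Excluded from the trade balance — primary income: dividends received from foreign subsidiaries of resident firms 478.4, reinvested earnings on direct investment abroad 225.8, dividends paid to foreign shareholders of resident firms 227.3, compensation paid to foreign seasonal workers 62.4, profits repatriated by foreign-owned firms operating domestically 320.8; secondary income: official foreign aid grants received (current) 157.0, contributions paid to international organisations 69.9; financial account: foreign purchases of equities on the domestic stock exchange 763.5, borrowing by resident firms from foreign banks 281.8; capital account: debt forgiveness received from foreign official creditors 64.9, acquisition of foreign patents and trademarks (non-produced assets) 136.6.)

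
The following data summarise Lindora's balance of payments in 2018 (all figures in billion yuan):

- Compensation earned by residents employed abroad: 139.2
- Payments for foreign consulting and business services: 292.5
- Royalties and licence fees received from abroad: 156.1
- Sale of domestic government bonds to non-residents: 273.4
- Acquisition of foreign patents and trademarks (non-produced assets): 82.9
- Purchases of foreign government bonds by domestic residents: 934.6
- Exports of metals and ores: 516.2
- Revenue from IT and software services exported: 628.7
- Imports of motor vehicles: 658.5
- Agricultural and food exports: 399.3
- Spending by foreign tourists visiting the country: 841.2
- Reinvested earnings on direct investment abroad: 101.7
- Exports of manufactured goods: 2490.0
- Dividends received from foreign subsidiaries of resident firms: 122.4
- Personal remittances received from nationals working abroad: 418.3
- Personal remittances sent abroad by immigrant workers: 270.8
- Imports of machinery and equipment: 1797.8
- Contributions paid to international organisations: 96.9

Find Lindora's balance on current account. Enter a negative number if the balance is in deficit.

2696.6

Goods: 516.2 + 2490.0 - 1797.8 + 399.3 - 658.5 = 949.2
Services: 628.7 + 156.1 + 841.2 - 292.5 = 1333.5
Primary income: 122.4 + 101.7 + 139.2 = 363.3
Secondary income: 418.3 - 96.9 - 270.8 = 50.6
Current account = 949.2 + 1333.5 + 363.3 + 50.6 = 2696.6
(Excluded from the current account — financial account: sale of domestic government bonds to non-residents 273.4, purchases of foreign government bonds by domestic residents 934.6; capital account: acquisition of foreign patents and trademarks (non-produced assets) 82.9.)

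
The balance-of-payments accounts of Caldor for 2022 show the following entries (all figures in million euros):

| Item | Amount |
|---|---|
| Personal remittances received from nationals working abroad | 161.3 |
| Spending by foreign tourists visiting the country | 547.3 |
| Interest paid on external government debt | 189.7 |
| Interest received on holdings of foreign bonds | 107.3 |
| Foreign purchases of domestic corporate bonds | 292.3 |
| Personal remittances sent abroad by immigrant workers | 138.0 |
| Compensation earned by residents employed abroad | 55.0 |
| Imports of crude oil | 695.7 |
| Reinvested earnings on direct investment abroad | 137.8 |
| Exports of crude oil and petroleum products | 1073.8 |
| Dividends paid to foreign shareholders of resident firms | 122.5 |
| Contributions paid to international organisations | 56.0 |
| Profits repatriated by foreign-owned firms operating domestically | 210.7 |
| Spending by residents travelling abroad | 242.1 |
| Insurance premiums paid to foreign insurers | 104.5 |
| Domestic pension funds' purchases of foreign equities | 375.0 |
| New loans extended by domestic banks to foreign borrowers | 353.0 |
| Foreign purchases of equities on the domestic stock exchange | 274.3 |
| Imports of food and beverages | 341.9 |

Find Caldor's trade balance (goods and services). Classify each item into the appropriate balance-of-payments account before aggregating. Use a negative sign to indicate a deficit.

236.9

Goods: -695.7 - 341.9 + 1073.8 = 36.2
Services: 547.3 - 242.1 - 104.5 = 200.7
Trade balance = 36.2 + 200.7 = 236.9
(Excluded from the trade balance — secondary income: personal remittances received from nationals working abroad 161.3, personal remittances sent abroad by immigrant workers 138.0, contributions paid to international organisations 56.0; primary income: interest paid on external government debt 189.7, interest received on holdings of foreign bonds 107.3, compensation earned by residents employed abroad 55.0, reinvested earnings on direct investment abroad 137.8, dividends paid to foreign shareholders of resident firms 122.5, profits repatriated by foreign-owned firms operating domestically 210.7; financial account: foreign purchases of domestic corporate bonds 292.3, domestic pension funds' purchases of foreign equities 375.0, new loans extended by domestic banks to foreign borrowers 353.0, foreign purchases of equities on the domestic stock exchange 274.3.)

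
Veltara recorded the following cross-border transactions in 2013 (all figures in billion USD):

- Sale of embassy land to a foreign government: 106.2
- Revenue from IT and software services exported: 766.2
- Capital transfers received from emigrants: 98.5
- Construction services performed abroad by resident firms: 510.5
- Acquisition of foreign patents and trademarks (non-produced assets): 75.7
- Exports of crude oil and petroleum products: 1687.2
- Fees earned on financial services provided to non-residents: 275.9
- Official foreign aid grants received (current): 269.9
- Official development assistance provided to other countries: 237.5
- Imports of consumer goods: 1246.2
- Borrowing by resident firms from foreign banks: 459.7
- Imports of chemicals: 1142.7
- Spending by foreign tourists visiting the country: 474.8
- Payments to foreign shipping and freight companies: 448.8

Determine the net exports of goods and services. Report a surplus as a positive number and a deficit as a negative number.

Goods: -1246.2 - 1142.7 + 1687.2 = -701.7
Services: 510.5 + 766.2 - 448.8 + 474.8 + 275.9 = 1578.6
Trade balance = -701.7 + 1578.6 = 876.9
(Excluded from the trade balance — capital account: sale of embassy land to a foreign government 106.2, capital transfers received from emigrants 98.5, acquisition of foreign patents and trademarks (non-produced assets) 75.7; secondary income: official foreign aid grants received (current) 269.9, official development assistance provided to other countries 237.5; financial account: borrowing by resident firms from foreign banks 459.7.)

876.9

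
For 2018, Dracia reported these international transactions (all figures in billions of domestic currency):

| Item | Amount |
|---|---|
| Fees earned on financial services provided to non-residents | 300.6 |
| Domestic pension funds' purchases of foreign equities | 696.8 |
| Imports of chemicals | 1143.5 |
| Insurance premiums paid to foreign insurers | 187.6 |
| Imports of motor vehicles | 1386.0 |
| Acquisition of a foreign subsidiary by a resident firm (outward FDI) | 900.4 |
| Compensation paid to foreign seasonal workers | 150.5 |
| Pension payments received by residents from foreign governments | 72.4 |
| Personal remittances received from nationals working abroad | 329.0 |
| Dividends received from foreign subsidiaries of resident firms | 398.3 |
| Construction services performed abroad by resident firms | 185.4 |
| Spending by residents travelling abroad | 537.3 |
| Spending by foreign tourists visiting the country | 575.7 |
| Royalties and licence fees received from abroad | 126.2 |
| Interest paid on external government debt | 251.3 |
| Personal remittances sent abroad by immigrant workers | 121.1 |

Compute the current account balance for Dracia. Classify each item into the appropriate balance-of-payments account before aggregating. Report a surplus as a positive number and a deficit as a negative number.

-1789.7

Goods: -1386.0 - 1143.5 = -2529.5
Services: -537.3 + 575.7 - 187.6 + 300.6 + 185.4 + 126.2 = 463.0
Primary income: 398.3 - 251.3 - 150.5 = -3.5
Secondary income: 329.0 - 121.1 + 72.4 = 280.3
Current account = (-2529.5) + 463.0 + (-3.5) + 280.3 = -1789.7
(Excluded from the current account — financial account: domestic pension funds' purchases of foreign equities 696.8, acquisition of a foreign subsidiary by a resident firm (outward FDI) 900.4.)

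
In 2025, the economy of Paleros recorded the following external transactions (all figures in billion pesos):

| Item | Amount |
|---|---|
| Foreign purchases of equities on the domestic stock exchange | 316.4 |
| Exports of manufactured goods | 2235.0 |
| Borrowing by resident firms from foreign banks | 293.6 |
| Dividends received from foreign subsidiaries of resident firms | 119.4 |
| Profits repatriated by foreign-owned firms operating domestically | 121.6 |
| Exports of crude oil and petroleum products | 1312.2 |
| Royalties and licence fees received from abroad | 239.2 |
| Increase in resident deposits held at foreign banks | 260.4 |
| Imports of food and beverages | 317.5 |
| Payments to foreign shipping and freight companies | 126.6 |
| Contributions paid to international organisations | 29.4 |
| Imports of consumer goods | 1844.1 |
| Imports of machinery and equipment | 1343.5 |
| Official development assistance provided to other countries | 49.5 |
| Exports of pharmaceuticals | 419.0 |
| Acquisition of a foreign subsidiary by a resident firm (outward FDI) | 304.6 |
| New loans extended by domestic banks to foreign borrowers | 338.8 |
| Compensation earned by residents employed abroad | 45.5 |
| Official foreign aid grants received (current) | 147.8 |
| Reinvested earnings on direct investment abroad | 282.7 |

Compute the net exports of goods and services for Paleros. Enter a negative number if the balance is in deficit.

Goods: -1343.5 + 1312.2 - 317.5 - 1844.1 + 2235.0 + 419.0 = 461.1
Services: -126.6 + 239.2 = 112.6
Trade balance = 461.1 + 112.6 = 573.7
(Excluded from the trade balance — financial account: foreign purchases of equities on the domestic stock exchange 316.4, borrowing by resident firms from foreign banks 293.6, increase in resident deposits held at foreign banks 260.4, acquisition of a foreign subsidiary by a resident firm (outward FDI) 304.6, new loans extended by domestic banks to foreign borrowers 338.8; primary income: dividends received from foreign subsidiaries of resident firms 119.4, profits repatriated by foreign-owned firms operating domestically 121.6, compensation earned by residents employed abroad 45.5, reinvested earnings on direct investment abroad 282.7; secondary income: contributions paid to international organisations 29.4, official development assistance provided to other countries 49.5, official foreign aid grants received (current) 147.8.)

573.7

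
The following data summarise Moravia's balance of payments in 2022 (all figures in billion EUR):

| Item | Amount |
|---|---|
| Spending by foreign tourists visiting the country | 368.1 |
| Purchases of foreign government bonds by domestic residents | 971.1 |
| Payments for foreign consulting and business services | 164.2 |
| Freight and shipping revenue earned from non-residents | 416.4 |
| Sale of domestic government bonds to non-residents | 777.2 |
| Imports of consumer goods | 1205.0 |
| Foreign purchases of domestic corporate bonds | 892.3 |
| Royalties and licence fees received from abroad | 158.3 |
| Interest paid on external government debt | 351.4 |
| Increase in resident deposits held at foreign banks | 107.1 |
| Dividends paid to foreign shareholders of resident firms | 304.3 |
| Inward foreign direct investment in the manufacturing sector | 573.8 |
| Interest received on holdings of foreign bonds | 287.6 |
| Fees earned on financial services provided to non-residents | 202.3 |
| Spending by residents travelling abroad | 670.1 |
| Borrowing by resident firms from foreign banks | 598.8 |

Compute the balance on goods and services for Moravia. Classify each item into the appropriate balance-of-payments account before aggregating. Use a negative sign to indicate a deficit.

-894.2

Goods: -1205.0
Services: 368.1 + 202.3 - 164.2 + 158.3 + 416.4 - 670.1 = 310.8
Trade balance = -1205.0 + 310.8 = -894.2
(Excluded from the trade balance — financial account: purchases of foreign government bonds by domestic residents 971.1, sale of domestic government bonds to non-residents 777.2, foreign purchases of domestic corporate bonds 892.3, increase in resident deposits held at foreign banks 107.1, inward foreign direct investment in the manufacturing sector 573.8, borrowing by resident firms from foreign banks 598.8; primary income: interest paid on external government debt 351.4, dividends paid to foreign shareholders of resident firms 304.3, interest received on holdings of foreign bonds 287.6.)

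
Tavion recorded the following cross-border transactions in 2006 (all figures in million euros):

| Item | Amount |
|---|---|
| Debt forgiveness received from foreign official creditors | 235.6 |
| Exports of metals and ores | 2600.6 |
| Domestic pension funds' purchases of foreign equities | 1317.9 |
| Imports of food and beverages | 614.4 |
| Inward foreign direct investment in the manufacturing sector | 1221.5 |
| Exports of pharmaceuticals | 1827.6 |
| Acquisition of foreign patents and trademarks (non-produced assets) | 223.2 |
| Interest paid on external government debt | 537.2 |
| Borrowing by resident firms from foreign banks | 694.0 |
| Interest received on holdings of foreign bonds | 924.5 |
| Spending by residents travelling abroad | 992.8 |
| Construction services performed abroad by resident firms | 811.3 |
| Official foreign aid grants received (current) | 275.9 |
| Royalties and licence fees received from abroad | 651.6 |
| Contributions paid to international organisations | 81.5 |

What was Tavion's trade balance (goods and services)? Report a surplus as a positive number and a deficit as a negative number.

4283.9

Goods: -614.4 + 2600.6 + 1827.6 = 3813.8
Services: -992.8 + 651.6 + 811.3 = 470.1
Trade balance = 3813.8 + 470.1 = 4283.9
(Excluded from the trade balance — capital account: debt forgiveness received from foreign official creditors 235.6, acquisition of foreign patents and trademarks (non-produced assets) 223.2; financial account: domestic pension funds' purchases of foreign equities 1317.9, inward foreign direct investment in the manufacturing sector 1221.5, borrowing by resident firms from foreign banks 694.0; primary income: interest paid on external government debt 537.2, interest received on holdings of foreign bonds 924.5; secondary income: official foreign aid grants received (current) 275.9, contributions paid to international organisations 81.5.)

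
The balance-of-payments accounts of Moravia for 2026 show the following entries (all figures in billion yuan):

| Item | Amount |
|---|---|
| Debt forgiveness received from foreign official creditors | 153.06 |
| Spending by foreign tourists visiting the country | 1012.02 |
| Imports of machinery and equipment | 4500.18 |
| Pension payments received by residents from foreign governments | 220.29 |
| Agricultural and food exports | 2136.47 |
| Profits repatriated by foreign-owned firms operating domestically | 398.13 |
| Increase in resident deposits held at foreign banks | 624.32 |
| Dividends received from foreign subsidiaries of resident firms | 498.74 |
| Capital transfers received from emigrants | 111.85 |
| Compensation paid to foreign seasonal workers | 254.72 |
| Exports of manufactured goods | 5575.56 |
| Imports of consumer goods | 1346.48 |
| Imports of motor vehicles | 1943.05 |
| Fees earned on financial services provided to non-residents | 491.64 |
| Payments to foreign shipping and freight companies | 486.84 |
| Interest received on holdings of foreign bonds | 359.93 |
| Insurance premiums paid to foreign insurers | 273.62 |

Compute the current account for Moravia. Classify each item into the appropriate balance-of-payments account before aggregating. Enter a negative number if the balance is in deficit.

Goods: 2136.47 - 1943.05 + 5575.56 - 4500.18 - 1346.48 = -77.68
Services: 491.64 + 1012.02 - 273.62 - 486.84 = 743.20
Primary income: -254.72 + 359.93 + 498.74 - 398.13 = 205.82
Secondary income: 220.29
Current account = (-77.68) + 743.20 + 205.82 + 220.29 = 1091.63
(Excluded from the current account — capital account: debt forgiveness received from foreign official creditors 153.06, capital transfers received from emigrants 111.85; financial account: increase in resident deposits held at foreign banks 624.32.)

1091.63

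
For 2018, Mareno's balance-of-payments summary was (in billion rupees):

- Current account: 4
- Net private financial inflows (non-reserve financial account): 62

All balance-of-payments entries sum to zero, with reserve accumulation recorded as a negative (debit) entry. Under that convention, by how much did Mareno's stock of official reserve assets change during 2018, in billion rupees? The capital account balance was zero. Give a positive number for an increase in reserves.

66

Official reserve transactions balance = -(4 + 62) = -66
An accumulation of reserves is recorded as a debit (negative entry), so the change in the stock of reserves is the negative of that balance.
Change in official reserves = -(-66) = 66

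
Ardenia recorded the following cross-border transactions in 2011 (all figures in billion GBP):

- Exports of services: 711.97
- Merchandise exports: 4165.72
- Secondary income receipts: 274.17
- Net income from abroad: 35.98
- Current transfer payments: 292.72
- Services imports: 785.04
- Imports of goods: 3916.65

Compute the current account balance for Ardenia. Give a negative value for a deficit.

193.43

Goods balance = 4165.72 - 3916.65 = 249.07
Services balance = 711.97 - 785.04 = -73.07
Trade balance (goods + services) = 249.07 + (-73.07) = 176.00
Net primary income = 35.98
Net secondary income = 274.17 - 292.72 = -18.55
Current account = 176.00 + 35.98 + (-18.55) = 193.43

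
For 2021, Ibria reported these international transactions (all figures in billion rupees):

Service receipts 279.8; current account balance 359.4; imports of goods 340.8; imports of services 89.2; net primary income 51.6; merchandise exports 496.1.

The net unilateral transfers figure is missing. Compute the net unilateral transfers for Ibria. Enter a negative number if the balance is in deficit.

-38.1

Current account = goods balance + services balance + net primary income + net secondary income
Sum of the known components = 397.5
Net unilateral transfers = CA - (known components) = 359.4 - 397.5 = -38.1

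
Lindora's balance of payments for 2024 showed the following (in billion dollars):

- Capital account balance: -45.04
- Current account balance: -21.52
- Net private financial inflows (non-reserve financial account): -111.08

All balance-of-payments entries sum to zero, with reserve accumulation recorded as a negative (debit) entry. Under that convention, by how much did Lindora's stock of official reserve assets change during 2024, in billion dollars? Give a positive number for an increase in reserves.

Official reserve transactions balance = -((-21.52) + (-45.04) + (-111.08)) = 177.64
An accumulation of reserves is recorded as a debit (negative entry), so the change in the stock of reserves is the negative of that balance.
Change in official reserves = -(177.64) = -177.64

-177.64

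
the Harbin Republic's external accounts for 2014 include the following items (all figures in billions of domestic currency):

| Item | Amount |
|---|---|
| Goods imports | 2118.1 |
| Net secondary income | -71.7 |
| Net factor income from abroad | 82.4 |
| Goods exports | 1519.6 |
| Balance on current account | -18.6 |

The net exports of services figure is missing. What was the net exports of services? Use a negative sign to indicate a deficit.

Current account = goods balance + services balance + net primary income + net secondary income
Sum of the known components = -587.8
Net exports of services = CA - (known components) = -18.6 - (-587.8) = 569.2

569.2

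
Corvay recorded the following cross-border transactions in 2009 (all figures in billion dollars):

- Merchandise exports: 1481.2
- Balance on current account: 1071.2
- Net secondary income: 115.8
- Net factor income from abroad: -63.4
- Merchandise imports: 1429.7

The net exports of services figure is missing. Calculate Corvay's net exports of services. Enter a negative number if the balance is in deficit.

Current account = goods balance + services balance + net primary income + net secondary income
Sum of the known components = 103.9
Net exports of services = CA - (known components) = 1071.2 - 103.9 = 967.3

967.3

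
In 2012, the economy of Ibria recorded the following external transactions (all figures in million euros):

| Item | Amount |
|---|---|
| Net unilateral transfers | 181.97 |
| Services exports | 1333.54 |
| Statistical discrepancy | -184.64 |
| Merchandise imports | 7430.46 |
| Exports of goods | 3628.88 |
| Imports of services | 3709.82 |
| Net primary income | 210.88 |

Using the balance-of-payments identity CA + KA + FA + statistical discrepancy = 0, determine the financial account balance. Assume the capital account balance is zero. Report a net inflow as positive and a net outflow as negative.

Goods balance = 3628.88 - 7430.46 = -3801.58
Services balance = 1333.54 - 3709.82 = -2376.28
Trade balance (goods + services) = -3801.58 + (-2376.28) = -6177.86
Net primary income = 210.88
Net secondary income = 181.97
Current account = -6177.86 + 210.88 + 181.97 = -5785.01
Financial account = -(-5785.01 + (-184.64)) = 5969.65

5969.65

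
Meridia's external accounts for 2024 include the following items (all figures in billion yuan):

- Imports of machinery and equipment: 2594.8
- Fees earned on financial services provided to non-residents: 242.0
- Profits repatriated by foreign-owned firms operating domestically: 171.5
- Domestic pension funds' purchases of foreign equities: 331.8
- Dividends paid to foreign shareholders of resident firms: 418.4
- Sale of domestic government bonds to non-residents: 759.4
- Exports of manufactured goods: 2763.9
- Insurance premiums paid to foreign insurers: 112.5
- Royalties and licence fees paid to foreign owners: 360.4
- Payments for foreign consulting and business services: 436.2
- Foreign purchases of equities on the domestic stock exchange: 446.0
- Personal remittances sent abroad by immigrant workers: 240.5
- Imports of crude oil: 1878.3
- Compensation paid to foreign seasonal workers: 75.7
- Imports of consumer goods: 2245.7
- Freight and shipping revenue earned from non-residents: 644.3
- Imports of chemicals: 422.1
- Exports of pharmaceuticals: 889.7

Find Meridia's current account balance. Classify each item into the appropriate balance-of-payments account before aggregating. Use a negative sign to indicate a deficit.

-4416.2

Goods: -1878.3 - 2245.7 + 2763.9 - 422.1 - 2594.8 + 889.7 = -3487.3
Services: -436.2 + 242.0 - 360.4 + 644.3 - 112.5 = -22.8
Primary income: -418.4 - 75.7 - 171.5 = -665.6
Secondary income: -240.5
Current account = (-3487.3) + (-22.8) + (-665.6) + (-240.5) = -4416.2
(Excluded from the current account — financial account: domestic pension funds' purchases of foreign equities 331.8, sale of domestic government bonds to non-residents 759.4, foreign purchases of equities on the domestic stock exchange 446.0.)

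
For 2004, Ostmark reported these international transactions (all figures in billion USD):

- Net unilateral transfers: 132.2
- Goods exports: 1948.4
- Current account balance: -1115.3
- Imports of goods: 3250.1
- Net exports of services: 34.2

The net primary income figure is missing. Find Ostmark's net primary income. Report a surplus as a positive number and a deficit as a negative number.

Current account = goods balance + services balance + net primary income + net secondary income
Sum of the known components = -1135.3
Net primary income = CA - (known components) = -1115.3 - (-1135.3) = 20.0

20.0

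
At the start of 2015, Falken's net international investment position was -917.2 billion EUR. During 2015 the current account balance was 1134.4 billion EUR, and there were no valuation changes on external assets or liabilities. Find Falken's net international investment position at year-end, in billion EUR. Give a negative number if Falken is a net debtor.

217.2

With no valuation effects, change in NIIP = current account = 1134.4
End-of-year NIIP = -917.2 + 1134.4 = 217.2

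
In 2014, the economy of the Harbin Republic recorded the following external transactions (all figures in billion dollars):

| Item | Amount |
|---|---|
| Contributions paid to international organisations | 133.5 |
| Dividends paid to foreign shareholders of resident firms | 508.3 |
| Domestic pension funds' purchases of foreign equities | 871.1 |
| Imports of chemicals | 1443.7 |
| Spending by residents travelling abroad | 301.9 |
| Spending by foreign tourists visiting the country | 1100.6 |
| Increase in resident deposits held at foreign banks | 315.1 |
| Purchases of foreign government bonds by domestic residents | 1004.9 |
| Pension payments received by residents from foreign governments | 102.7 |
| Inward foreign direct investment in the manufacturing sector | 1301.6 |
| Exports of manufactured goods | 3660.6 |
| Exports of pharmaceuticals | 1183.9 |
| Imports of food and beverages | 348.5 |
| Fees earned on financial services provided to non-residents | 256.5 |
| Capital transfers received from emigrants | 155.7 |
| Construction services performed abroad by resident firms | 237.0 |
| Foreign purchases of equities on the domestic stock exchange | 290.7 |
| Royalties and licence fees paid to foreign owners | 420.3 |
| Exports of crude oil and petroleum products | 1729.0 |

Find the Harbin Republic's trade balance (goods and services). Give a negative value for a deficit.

Goods: -1443.7 + 3660.6 + 1183.9 + 1729.0 - 348.5 = 4781.3
Services: -420.3 - 301.9 + 256.5 + 1100.6 + 237.0 = 871.9
Trade balance = 4781.3 + 871.9 = 5653.2
(Excluded from the trade balance — secondary income: contributions paid to international organisations 133.5, pension payments received by residents from foreign governments 102.7; primary income: dividends paid to foreign shareholders of resident firms 508.3; financial account: domestic pension funds' purchases of foreign equities 871.1, increase in resident deposits held at foreign banks 315.1, purchases of foreign government bonds by domestic residents 1004.9, inward foreign direct investment in the manufacturing sector 1301.6, foreign purchases of equities on the domestic stock exchange 290.7; capital account: capital transfers received from emigrants 155.7.)

5653.2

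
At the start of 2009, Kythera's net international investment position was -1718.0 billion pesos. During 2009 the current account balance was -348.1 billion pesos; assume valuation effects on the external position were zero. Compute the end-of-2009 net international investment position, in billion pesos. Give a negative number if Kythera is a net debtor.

With no valuation effects, change in NIIP = current account = -348.1
End-of-year NIIP = -1718.0 + (-348.1) = -2066.1

-2066.1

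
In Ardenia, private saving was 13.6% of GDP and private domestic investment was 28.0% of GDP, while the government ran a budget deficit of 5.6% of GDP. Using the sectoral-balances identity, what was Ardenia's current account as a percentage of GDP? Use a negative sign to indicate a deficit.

-20.0

By the sectoral-balances identity, CA = (S_private - I) + (T - G).
Private balance = 13.6 - 28.0 = -14.4
Government balance (T - G) = -5.6
CA = -14.4 + (-5.6) = -20.0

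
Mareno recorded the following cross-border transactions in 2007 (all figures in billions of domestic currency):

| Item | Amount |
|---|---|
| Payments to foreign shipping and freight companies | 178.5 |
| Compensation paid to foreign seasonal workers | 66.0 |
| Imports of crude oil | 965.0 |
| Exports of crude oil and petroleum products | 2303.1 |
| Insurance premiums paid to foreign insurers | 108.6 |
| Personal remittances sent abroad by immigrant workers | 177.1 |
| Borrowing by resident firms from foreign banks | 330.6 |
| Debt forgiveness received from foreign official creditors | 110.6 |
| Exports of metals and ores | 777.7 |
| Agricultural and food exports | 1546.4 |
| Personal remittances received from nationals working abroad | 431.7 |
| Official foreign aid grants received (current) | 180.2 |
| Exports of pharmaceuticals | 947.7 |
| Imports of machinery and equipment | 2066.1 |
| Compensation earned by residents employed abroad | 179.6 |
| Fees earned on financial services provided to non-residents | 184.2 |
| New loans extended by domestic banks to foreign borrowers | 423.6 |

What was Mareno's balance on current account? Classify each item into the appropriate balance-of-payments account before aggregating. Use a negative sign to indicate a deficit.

Goods: 2303.1 + 777.7 + 1546.4 + 947.7 - 965.0 - 2066.1 = 2543.8
Services: 184.2 - 108.6 - 178.5 = -102.9
Primary income: -66.0 + 179.6 = 113.6
Secondary income: -177.1 + 180.2 + 431.7 = 434.8
Current account = 2543.8 + (-102.9) + 113.6 + 434.8 = 2989.3
(Excluded from the current account — financial account: borrowing by resident firms from foreign banks 330.6, new loans extended by domestic banks to foreign borrowers 423.6; capital account: debt forgiveness received from foreign official creditors 110.6.)

2989.3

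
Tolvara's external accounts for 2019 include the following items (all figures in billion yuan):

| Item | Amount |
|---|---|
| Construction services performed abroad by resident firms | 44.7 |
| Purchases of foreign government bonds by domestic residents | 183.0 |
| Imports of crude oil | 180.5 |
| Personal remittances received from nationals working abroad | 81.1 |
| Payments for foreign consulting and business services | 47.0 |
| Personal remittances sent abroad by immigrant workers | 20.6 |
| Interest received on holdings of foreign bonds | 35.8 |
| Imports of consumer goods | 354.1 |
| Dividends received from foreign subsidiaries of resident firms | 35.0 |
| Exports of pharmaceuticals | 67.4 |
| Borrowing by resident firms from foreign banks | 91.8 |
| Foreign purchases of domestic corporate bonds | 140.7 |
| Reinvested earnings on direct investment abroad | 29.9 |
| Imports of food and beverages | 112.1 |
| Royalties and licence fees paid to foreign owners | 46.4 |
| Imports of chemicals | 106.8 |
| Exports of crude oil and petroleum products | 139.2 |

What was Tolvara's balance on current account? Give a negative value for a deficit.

-434.4

Goods: -180.5 - 106.8 - 354.1 + 67.4 - 112.1 + 139.2 = -546.9
Services: -46.4 - 47.0 + 44.7 = -48.7
Primary income: 29.9 + 35.0 + 35.8 = 100.7
Secondary income: -20.6 + 81.1 = 60.5
Current account = (-546.9) + (-48.7) + 100.7 + 60.5 = -434.4
(Excluded from the current account — financial account: purchases of foreign government bonds by domestic residents 183.0, borrowing by resident firms from foreign banks 91.8, foreign purchases of domestic corporate bonds 140.7.)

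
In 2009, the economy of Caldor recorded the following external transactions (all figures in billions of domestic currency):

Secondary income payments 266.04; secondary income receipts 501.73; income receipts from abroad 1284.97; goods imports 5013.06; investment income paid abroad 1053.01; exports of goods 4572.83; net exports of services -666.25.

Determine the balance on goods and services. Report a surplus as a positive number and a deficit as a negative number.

-1106.48

Goods balance = 4572.83 - 5013.06 = -440.23
Services balance = -666.25
Trade balance (goods + services) = -440.23 + (-666.25) = -1106.48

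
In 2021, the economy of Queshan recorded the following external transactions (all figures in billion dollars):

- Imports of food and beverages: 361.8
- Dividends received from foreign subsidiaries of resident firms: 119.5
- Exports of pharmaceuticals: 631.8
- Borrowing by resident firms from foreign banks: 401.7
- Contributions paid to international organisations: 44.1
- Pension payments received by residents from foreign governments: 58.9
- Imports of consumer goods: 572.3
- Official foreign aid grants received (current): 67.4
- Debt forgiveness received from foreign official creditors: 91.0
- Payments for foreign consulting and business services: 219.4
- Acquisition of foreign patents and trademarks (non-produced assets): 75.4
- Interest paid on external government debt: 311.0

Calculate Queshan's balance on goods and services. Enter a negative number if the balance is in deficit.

Goods: -572.3 - 361.8 + 631.8 = -302.3
Services: -219.4
Trade balance = -302.3 + (-219.4) = -521.7
(Excluded from the trade balance — primary income: dividends received from foreign subsidiaries of resident firms 119.5, interest paid on external government debt 311.0; financial account: borrowing by resident firms from foreign banks 401.7; secondary income: contributions paid to international organisations 44.1, pension payments received by residents from foreign governments 58.9, official foreign aid grants received (current) 67.4; capital account: debt forgiveness received from foreign official creditors 91.0, acquisition of foreign patents and trademarks (non-produced assets) 75.4.)

-521.7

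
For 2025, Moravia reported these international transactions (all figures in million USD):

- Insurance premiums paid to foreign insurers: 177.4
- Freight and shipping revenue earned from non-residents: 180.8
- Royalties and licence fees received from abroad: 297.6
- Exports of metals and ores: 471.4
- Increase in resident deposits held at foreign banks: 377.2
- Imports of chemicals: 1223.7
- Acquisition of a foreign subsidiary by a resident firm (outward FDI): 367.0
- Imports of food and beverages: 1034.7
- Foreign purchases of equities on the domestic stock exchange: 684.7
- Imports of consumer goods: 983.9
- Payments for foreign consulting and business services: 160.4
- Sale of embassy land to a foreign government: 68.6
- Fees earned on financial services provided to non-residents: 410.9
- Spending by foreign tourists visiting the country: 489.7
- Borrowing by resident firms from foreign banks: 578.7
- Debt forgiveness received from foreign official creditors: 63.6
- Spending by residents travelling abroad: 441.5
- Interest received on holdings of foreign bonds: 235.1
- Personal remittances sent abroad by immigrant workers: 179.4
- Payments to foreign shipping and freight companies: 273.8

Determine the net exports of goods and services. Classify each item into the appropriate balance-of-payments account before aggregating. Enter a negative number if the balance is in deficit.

-2445.0

Goods: -983.9 - 1034.7 - 1223.7 + 471.4 = -2770.9
Services: -160.4 - 273.8 + 489.7 - 441.5 + 180.8 + 297.6 + 410.9 - 177.4 = 325.9
Trade balance = -2770.9 + 325.9 = -2445.0
(Excluded from the trade balance — financial account: increase in resident deposits held at foreign banks 377.2, acquisition of a foreign subsidiary by a resident firm (outward FDI) 367.0, foreign purchases of equities on the domestic stock exchange 684.7, borrowing by resident firms from foreign banks 578.7; capital account: sale of embassy land to a foreign government 68.6, debt forgiveness received from foreign official creditors 63.6; primary income: interest received on holdings of foreign bonds 235.1; secondary income: personal remittances sent abroad by immigrant workers 179.4.)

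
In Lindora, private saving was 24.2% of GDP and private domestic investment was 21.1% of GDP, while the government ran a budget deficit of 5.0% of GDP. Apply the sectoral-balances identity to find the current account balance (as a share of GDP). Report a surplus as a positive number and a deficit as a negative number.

By the sectoral-balances identity, CA = (S_private - I) + (T - G).
Private balance = 24.2 - 21.1 = 3.1
Government balance (T - G) = -5.0
CA = 3.1 + (-5.0) = -1.9

-1.9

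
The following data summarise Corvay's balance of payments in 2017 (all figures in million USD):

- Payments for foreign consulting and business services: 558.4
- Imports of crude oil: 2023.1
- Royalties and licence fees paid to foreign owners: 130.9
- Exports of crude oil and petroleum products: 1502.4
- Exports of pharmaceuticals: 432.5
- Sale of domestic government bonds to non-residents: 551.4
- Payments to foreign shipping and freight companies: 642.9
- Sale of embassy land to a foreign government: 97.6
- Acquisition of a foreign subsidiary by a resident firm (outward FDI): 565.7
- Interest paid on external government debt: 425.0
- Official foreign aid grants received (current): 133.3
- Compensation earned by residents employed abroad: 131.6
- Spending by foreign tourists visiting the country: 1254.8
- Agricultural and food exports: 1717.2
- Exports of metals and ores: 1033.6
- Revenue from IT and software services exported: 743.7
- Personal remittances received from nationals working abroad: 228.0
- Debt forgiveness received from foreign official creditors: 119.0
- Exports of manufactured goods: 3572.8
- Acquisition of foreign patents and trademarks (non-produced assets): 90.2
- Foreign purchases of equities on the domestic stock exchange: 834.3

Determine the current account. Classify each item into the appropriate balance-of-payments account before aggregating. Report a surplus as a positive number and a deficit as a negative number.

Goods: 1717.2 - 2023.1 + 1502.4 + 1033.6 + 432.5 + 3572.8 = 6235.4
Services: 1254.8 + 743.7 - 642.9 - 558.4 - 130.9 = 666.3
Primary income: -425.0 + 131.6 = -293.4
Secondary income: 228.0 + 133.3 = 361.3
Current account = 6235.4 + 666.3 + (-293.4) + 361.3 = 6969.6
(Excluded from the current account — financial account: sale of domestic government bonds to non-residents 551.4, acquisition of a foreign subsidiary by a resident firm (outward FDI) 565.7, foreign purchases of equities on the domestic stock exchange 834.3; capital account: sale of embassy land to a foreign government 97.6, debt forgiveness received from foreign official creditors 119.0, acquisition of foreign patents and trademarks (non-produced assets) 90.2.)

6969.6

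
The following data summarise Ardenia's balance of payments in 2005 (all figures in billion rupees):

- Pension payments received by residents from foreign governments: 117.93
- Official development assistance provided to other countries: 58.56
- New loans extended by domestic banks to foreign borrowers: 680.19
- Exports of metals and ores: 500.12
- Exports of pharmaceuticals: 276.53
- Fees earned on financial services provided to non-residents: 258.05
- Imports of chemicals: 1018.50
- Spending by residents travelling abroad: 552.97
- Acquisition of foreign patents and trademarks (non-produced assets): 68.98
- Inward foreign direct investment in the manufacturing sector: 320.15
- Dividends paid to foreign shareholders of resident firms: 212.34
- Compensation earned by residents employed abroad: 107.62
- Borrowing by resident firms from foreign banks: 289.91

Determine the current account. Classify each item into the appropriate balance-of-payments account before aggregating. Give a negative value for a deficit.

-582.12

Goods: -1018.50 + 276.53 + 500.12 = -241.85
Services: 258.05 - 552.97 = -294.92
Primary income: 107.62 - 212.34 = -104.72
Secondary income: -58.56 + 117.93 = 59.37
Current account = (-241.85) + (-294.92) + (-104.72) + 59.37 = -582.12
(Excluded from the current account — financial account: new loans extended by domestic banks to foreign borrowers 680.19, inward foreign direct investment in the manufacturing sector 320.15, borrowing by resident firms from foreign banks 289.91; capital account: acquisition of foreign patents and trademarks (non-produced assets) 68.98.)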